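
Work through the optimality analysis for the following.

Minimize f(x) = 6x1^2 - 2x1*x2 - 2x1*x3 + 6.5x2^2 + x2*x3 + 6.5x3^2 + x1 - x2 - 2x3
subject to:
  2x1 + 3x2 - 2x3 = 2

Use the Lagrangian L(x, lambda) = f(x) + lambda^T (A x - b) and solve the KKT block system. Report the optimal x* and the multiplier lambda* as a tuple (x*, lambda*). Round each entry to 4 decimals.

Form the Lagrangian:
  L(x, lambda) = (1/2) x^T Q x + c^T x + lambda^T (A x - b)
Stationarity (grad_x L = 0): Q x + c + A^T lambda = 0.
Primal feasibility: A x = b.

This gives the KKT block system:
  [ Q   A^T ] [ x     ]   [-c ]
  [ A    0  ] [ lambda ] = [ b ]

Solving the linear system:
  x*      = (0.2299, 0.4627, -0.0761)
  lambda* = (-1.493)
  f(x*)   = 1.4526

x* = (0.2299, 0.4627, -0.0761), lambda* = (-1.493)


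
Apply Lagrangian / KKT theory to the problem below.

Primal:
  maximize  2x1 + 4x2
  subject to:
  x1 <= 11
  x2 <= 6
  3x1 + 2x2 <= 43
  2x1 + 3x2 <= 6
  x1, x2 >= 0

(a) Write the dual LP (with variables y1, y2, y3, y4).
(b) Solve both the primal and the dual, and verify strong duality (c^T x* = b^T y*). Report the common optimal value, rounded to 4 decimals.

The standard primal-dual pair for 'max c^T x s.t. A x <= b, x >= 0' is:
  Dual:  min b^T y  s.t.  A^T y >= c,  y >= 0.

So the dual LP is:
  minimize  11y1 + 6y2 + 43y3 + 6y4
  subject to:
    y1 + 3y3 + 2y4 >= 2
    y2 + 2y3 + 3y4 >= 4
    y1, y2, y3, y4 >= 0

Solving the primal: x* = (0, 2).
  primal value c^T x* = 8.
Solving the dual: y* = (0, 0, 0, 1.3333).
  dual value b^T y* = 8.
Strong duality: c^T x* = b^T y*. Confirmed.

8


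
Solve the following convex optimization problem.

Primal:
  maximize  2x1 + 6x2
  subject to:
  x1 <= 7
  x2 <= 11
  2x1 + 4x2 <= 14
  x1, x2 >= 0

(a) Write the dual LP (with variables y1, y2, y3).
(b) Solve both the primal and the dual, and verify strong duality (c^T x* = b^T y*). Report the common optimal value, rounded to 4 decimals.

The standard primal-dual pair for 'max c^T x s.t. A x <= b, x >= 0' is:
  Dual:  min b^T y  s.t.  A^T y >= c,  y >= 0.

So the dual LP is:
  minimize  7y1 + 11y2 + 14y3
  subject to:
    y1 + 2y3 >= 2
    y2 + 4y3 >= 6
    y1, y2, y3 >= 0

Solving the primal: x* = (0, 3.5).
  primal value c^T x* = 21.
Solving the dual: y* = (0, 0, 1.5).
  dual value b^T y* = 21.
Strong duality: c^T x* = b^T y*. Confirmed.

21


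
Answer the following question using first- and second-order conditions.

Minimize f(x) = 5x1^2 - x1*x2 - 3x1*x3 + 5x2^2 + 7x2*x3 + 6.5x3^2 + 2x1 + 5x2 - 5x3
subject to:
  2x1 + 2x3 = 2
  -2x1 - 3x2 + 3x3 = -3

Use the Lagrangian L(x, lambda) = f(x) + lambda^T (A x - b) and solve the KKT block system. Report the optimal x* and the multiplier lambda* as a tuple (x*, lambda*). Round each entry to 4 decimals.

Form the Lagrangian:
  L(x, lambda) = (1/2) x^T Q x + c^T x + lambda^T (A x - b)
Stationarity (grad_x L = 0): Q x + c + A^T lambda = 0.
Primal feasibility: A x = b.

This gives the KKT block system:
  [ Q   A^T ] [ x     ]   [-c ]
  [ A    0  ] [ lambda ] = [ b ]

Solving the linear system:
  x*      = (0.9387, 0.4354, 0.0613)
  lambda* = (-2.4361, 2.9481)
  f(x*)   = 8.7324

x* = (0.9387, 0.4354, 0.0613), lambda* = (-2.4361, 2.9481)


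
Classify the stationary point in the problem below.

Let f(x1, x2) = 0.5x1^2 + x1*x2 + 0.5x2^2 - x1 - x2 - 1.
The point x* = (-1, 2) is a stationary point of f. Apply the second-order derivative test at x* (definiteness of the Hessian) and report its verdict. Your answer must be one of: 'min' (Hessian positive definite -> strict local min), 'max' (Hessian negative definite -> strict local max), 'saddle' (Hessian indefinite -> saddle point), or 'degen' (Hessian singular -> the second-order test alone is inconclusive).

Compute the Hessian H = grad^2 f:
  H = [[1, 1], [1, 1]]
Verify stationarity: grad f(x*) = H x* + g = (0, 0).
Eigenvalues of H: 0, 2.
H has a zero eigenvalue (singular; positive semidefinite but not definite), so H is neither positive definite, negative definite, nor indefinite. The second-order test alone is inconclusive -> degen.
(Indeed, f is constant along the null direction of H through x*, so x* is not a strict local extremum.)

degen


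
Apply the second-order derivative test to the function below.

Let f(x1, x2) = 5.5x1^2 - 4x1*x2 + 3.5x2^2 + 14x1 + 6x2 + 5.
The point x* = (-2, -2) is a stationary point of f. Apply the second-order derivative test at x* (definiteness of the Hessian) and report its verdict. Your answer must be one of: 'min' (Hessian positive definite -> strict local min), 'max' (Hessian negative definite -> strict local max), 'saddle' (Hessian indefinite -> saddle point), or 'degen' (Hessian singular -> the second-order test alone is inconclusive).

Compute the Hessian H = grad^2 f:
  H = [[11, -4], [-4, 7]]
Verify stationarity: grad f(x*) = H x* + g = (0, 0).
Eigenvalues of H: 4.5279, 13.4721.
Both eigenvalues > 0, so H is positive definite -> x* is a strict local min.

min


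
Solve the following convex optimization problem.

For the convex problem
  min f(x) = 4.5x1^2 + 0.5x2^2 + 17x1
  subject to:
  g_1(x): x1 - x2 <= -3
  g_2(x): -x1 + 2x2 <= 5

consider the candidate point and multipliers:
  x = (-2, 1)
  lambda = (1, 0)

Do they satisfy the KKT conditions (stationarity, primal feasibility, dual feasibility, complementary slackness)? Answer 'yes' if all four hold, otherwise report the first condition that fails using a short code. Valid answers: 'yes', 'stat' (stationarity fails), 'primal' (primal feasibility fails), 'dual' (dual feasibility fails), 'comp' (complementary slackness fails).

Gradient of f: grad f(x) = Q x + c = (-1, 1)
Constraint values g_i(x) = a_i^T x - b_i:
  g_1((-2, 1)) = 0
  g_2((-2, 1)) = -1
Stationarity residual: grad f(x) + sum_i lambda_i a_i = (0, 0)
  -> stationarity OK
Primal feasibility (all g_i <= 0): OK
Dual feasibility (all lambda_i >= 0): OK
Complementary slackness (lambda_i * g_i(x) = 0 for all i): OK

Verdict: yes, KKT holds.

yes


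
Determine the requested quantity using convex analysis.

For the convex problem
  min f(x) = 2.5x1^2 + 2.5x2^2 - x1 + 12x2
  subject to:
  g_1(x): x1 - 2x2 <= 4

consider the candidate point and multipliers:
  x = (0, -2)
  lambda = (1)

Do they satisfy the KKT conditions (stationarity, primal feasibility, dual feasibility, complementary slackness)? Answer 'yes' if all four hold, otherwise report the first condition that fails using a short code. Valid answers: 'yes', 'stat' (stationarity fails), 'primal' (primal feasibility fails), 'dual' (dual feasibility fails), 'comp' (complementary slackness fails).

Gradient of f: grad f(x) = Q x + c = (-1, 2)
Constraint values g_i(x) = a_i^T x - b_i:
  g_1((0, -2)) = 0
Stationarity residual: grad f(x) + sum_i lambda_i a_i = (0, 0)
  -> stationarity OK
Primal feasibility (all g_i <= 0): OK
Dual feasibility (all lambda_i >= 0): OK
Complementary slackness (lambda_i * g_i(x) = 0 for all i): OK

Verdict: yes, KKT holds.

yes


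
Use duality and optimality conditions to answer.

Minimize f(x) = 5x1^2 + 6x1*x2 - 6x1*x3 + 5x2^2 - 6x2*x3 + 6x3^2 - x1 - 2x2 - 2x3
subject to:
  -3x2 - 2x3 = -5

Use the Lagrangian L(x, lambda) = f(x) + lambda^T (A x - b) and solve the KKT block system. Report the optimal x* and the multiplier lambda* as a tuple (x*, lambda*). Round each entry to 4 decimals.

Form the Lagrangian:
  L(x, lambda) = (1/2) x^T Q x + c^T x + lambda^T (A x - b)
Stationarity (grad_x L = 0): Q x + c + A^T lambda = 0.
Primal feasibility: A x = b.

This gives the KKT block system:
  [ Q   A^T ] [ x     ]   [-c ]
  [ A    0  ] [ lambda ] = [ b ]

Solving the linear system:
  x*      = (-0.0154, 1.0769, 0.8846)
  lambda* = (1.1231)
  f(x*)   = 0.8538

x* = (-0.0154, 1.0769, 0.8846), lambda* = (1.1231)


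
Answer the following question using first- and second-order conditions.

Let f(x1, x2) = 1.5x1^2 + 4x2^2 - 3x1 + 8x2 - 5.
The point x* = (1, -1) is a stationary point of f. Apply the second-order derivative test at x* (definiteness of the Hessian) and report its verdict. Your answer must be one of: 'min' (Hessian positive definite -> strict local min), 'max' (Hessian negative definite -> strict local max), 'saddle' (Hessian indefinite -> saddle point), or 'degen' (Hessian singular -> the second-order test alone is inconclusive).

Compute the Hessian H = grad^2 f:
  H = [[3, 0], [0, 8]]
Verify stationarity: grad f(x*) = H x* + g = (0, 0).
Eigenvalues of H: 3, 8.
Both eigenvalues > 0, so H is positive definite -> x* is a strict local min.

min


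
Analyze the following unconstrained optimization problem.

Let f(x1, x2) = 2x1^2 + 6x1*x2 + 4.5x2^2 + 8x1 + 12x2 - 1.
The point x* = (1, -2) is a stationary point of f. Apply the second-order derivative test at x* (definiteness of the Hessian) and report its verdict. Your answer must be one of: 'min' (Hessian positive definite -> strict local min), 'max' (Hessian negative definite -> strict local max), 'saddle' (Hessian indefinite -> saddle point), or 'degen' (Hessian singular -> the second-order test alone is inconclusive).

Compute the Hessian H = grad^2 f:
  H = [[4, 6], [6, 9]]
Verify stationarity: grad f(x*) = H x* + g = (0, 0).
Eigenvalues of H: 0, 13.
H has a zero eigenvalue (singular; positive semidefinite but not definite), so H is neither positive definite, negative definite, nor indefinite. The second-order test alone is inconclusive -> degen.
(Indeed, f is constant along the null direction of H through x*, so x* is not a strict local extremum.)

degen


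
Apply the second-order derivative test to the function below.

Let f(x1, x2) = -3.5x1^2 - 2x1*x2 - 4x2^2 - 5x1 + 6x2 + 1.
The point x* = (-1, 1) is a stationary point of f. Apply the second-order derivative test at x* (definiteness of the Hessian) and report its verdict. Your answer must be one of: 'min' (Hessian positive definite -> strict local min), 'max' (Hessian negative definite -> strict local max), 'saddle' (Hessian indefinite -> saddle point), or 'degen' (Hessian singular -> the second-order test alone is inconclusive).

Compute the Hessian H = grad^2 f:
  H = [[-7, -2], [-2, -8]]
Verify stationarity: grad f(x*) = H x* + g = (0, 0).
Eigenvalues of H: -9.5616, -5.4384.
Both eigenvalues < 0, so H is negative definite -> x* is a strict local max.

max


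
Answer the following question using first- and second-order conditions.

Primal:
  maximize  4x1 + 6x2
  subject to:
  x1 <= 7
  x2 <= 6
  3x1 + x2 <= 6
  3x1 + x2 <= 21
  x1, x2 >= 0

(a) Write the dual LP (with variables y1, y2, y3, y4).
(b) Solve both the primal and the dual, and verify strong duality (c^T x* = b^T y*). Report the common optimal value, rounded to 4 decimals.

The standard primal-dual pair for 'max c^T x s.t. A x <= b, x >= 0' is:
  Dual:  min b^T y  s.t.  A^T y >= c,  y >= 0.

So the dual LP is:
  minimize  7y1 + 6y2 + 6y3 + 21y4
  subject to:
    y1 + 3y3 + 3y4 >= 4
    y2 + y3 + y4 >= 6
    y1, y2, y3, y4 >= 0

Solving the primal: x* = (0, 6).
  primal value c^T x* = 36.
Solving the dual: y* = (0, 4.6667, 1.3333, 0).
  dual value b^T y* = 36.
Strong duality: c^T x* = b^T y*. Confirmed.

36


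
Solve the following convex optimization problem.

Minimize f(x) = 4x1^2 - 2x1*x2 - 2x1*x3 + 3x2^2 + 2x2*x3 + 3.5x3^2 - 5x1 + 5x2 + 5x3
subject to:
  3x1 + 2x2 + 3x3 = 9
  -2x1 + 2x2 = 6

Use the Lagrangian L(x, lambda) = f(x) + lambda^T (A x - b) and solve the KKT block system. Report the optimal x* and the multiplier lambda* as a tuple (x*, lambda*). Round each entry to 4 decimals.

Form the Lagrangian:
  L(x, lambda) = (1/2) x^T Q x + c^T x + lambda^T (A x - b)
Stationarity (grad_x L = 0): Q x + c + A^T lambda = 0.
Primal feasibility: A x = b.

This gives the KKT block system:
  [ Q   A^T ] [ x     ]   [-c ]
  [ A    0  ] [ lambda ] = [ b ]

Solving the linear system:
  x*      = (0.6113, 3.6113, -0.0189)
  lambda* = (-3.6226, -9.0811)
  f(x*)   = 50.9981

x* = (0.6113, 3.6113, -0.0189), lambda* = (-3.6226, -9.0811)


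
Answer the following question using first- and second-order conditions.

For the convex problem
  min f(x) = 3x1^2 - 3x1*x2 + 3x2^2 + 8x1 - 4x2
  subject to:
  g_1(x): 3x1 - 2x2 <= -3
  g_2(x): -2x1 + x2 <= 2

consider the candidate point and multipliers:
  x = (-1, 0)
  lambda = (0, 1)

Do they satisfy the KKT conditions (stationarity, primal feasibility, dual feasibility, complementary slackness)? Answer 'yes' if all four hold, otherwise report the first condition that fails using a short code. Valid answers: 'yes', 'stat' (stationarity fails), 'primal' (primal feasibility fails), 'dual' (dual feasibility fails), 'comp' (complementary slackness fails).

Gradient of f: grad f(x) = Q x + c = (2, -1)
Constraint values g_i(x) = a_i^T x - b_i:
  g_1((-1, 0)) = 0
  g_2((-1, 0)) = 0
Stationarity residual: grad f(x) + sum_i lambda_i a_i = (0, 0)
  -> stationarity OK
Primal feasibility (all g_i <= 0): OK
Dual feasibility (all lambda_i >= 0): OK
Complementary slackness (lambda_i * g_i(x) = 0 for all i): OK

Verdict: yes, KKT holds.

yes


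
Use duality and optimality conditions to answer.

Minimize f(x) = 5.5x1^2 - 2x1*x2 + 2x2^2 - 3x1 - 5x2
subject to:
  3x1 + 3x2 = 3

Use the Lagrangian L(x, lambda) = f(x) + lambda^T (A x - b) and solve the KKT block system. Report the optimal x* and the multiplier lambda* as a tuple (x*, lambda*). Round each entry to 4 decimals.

Form the Lagrangian:
  L(x, lambda) = (1/2) x^T Q x + c^T x + lambda^T (A x - b)
Stationarity (grad_x L = 0): Q x + c + A^T lambda = 0.
Primal feasibility: A x = b.

This gives the KKT block system:
  [ Q   A^T ] [ x     ]   [-c ]
  [ A    0  ] [ lambda ] = [ b ]

Solving the linear system:
  x*      = (0.2105, 0.7895)
  lambda* = (0.7544)
  f(x*)   = -3.4211

x* = (0.2105, 0.7895), lambda* = (0.7544)


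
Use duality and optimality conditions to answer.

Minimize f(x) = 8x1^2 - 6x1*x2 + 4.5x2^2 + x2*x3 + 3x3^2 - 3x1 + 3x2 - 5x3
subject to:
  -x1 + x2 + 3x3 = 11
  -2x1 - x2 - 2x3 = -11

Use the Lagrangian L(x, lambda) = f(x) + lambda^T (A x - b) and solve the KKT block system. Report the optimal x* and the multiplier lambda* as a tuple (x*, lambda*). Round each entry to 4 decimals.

Form the Lagrangian:
  L(x, lambda) = (1/2) x^T Q x + c^T x + lambda^T (A x - b)
Stationarity (grad_x L = 0): Q x + c + A^T lambda = 0.
Primal feasibility: A x = b.

This gives the KKT block system:
  [ Q   A^T ] [ x     ]   [-c ]
  [ A    0  ] [ lambda ] = [ b ]

Solving the linear system:
  x*      = (1.2493, 1.0058, 3.7478)
  lambda* = (-1.8847, 6.4193)
  f(x*)   = 35.9373

x* = (1.2493, 1.0058, 3.7478), lambda* = (-1.8847, 6.4193)


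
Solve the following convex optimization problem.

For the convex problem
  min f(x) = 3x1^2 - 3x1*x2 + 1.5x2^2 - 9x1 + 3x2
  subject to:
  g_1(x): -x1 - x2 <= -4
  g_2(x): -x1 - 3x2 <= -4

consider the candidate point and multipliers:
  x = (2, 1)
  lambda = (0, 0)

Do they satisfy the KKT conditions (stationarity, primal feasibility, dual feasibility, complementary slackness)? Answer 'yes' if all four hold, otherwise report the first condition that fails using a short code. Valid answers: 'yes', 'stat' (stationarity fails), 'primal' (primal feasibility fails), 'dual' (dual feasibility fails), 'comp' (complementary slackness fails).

Gradient of f: grad f(x) = Q x + c = (0, 0)
Constraint values g_i(x) = a_i^T x - b_i:
  g_1((2, 1)) = 1
  g_2((2, 1)) = -1
Stationarity residual: grad f(x) + sum_i lambda_i a_i = (0, 0)
  -> stationarity OK
Primal feasibility (all g_i <= 0): FAILS
Dual feasibility (all lambda_i >= 0): OK
Complementary slackness (lambda_i * g_i(x) = 0 for all i): OK

Verdict: the first failing condition is primal_feasibility -> primal.

primal


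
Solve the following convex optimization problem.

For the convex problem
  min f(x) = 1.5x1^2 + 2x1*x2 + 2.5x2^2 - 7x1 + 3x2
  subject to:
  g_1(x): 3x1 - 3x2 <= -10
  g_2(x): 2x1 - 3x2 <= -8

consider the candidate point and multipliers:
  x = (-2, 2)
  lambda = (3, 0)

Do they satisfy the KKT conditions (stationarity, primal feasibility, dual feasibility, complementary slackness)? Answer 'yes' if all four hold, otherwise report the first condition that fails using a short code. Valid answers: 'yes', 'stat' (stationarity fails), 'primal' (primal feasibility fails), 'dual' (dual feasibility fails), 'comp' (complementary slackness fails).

Gradient of f: grad f(x) = Q x + c = (-9, 9)
Constraint values g_i(x) = a_i^T x - b_i:
  g_1((-2, 2)) = -2
  g_2((-2, 2)) = -2
Stationarity residual: grad f(x) + sum_i lambda_i a_i = (0, 0)
  -> stationarity OK
Primal feasibility (all g_i <= 0): OK
Dual feasibility (all lambda_i >= 0): OK
Complementary slackness (lambda_i * g_i(x) = 0 for all i): FAILS

Verdict: the first failing condition is complementary_slackness -> comp.

comp


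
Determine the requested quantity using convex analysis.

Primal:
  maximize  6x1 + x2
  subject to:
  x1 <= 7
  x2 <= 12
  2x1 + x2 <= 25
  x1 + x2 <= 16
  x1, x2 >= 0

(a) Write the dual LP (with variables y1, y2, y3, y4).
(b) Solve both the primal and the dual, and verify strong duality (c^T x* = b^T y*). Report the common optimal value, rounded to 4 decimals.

The standard primal-dual pair for 'max c^T x s.t. A x <= b, x >= 0' is:
  Dual:  min b^T y  s.t.  A^T y >= c,  y >= 0.

So the dual LP is:
  minimize  7y1 + 12y2 + 25y3 + 16y4
  subject to:
    y1 + 2y3 + y4 >= 6
    y2 + y3 + y4 >= 1
    y1, y2, y3, y4 >= 0

Solving the primal: x* = (7, 9).
  primal value c^T x* = 51.
Solving the dual: y* = (5, 0, 0, 1).
  dual value b^T y* = 51.
Strong duality: c^T x* = b^T y*. Confirmed.

51


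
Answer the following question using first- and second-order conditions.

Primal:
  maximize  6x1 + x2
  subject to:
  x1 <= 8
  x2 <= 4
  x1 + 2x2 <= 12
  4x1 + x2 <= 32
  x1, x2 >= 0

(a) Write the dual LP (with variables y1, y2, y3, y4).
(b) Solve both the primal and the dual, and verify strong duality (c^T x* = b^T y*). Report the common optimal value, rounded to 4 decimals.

The standard primal-dual pair for 'max c^T x s.t. A x <= b, x >= 0' is:
  Dual:  min b^T y  s.t.  A^T y >= c,  y >= 0.

So the dual LP is:
  minimize  8y1 + 4y2 + 12y3 + 32y4
  subject to:
    y1 + y3 + 4y4 >= 6
    y2 + 2y3 + y4 >= 1
    y1, y2, y3, y4 >= 0

Solving the primal: x* = (8, 0).
  primal value c^T x* = 48.
Solving the dual: y* = (0, 0, 0, 1.5).
  dual value b^T y* = 48.
Strong duality: c^T x* = b^T y*. Confirmed.

48


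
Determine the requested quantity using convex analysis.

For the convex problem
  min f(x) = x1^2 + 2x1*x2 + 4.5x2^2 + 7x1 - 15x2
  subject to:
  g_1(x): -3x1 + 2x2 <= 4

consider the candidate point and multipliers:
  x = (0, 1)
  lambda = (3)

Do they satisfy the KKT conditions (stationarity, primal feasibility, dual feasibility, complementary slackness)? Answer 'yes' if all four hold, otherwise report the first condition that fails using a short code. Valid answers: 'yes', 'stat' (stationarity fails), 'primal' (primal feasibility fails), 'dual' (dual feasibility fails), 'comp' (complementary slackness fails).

Gradient of f: grad f(x) = Q x + c = (9, -6)
Constraint values g_i(x) = a_i^T x - b_i:
  g_1((0, 1)) = -2
Stationarity residual: grad f(x) + sum_i lambda_i a_i = (0, 0)
  -> stationarity OK
Primal feasibility (all g_i <= 0): OK
Dual feasibility (all lambda_i >= 0): OK
Complementary slackness (lambda_i * g_i(x) = 0 for all i): FAILS

Verdict: the first failing condition is complementary_slackness -> comp.

comp


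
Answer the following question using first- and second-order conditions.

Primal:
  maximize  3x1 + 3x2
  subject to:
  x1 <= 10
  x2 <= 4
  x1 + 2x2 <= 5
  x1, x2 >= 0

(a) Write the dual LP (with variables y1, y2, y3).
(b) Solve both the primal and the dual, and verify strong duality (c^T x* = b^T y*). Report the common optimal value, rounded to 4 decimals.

The standard primal-dual pair for 'max c^T x s.t. A x <= b, x >= 0' is:
  Dual:  min b^T y  s.t.  A^T y >= c,  y >= 0.

So the dual LP is:
  minimize  10y1 + 4y2 + 5y3
  subject to:
    y1 + y3 >= 3
    y2 + 2y3 >= 3
    y1, y2, y3 >= 0

Solving the primal: x* = (5, 0).
  primal value c^T x* = 15.
Solving the dual: y* = (0, 0, 3).
  dual value b^T y* = 15.
Strong duality: c^T x* = b^T y*. Confirmed.

15


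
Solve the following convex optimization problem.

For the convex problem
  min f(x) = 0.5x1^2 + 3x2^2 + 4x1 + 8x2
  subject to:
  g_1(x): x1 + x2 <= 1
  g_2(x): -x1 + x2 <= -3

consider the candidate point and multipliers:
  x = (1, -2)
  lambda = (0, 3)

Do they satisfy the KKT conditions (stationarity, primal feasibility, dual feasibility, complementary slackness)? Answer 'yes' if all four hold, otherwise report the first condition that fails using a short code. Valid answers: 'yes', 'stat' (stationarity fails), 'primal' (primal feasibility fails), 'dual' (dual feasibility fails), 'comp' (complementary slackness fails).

Gradient of f: grad f(x) = Q x + c = (5, -4)
Constraint values g_i(x) = a_i^T x - b_i:
  g_1((1, -2)) = -2
  g_2((1, -2)) = 0
Stationarity residual: grad f(x) + sum_i lambda_i a_i = (2, -1)
  -> stationarity FAILS
Primal feasibility (all g_i <= 0): OK
Dual feasibility (all lambda_i >= 0): OK
Complementary slackness (lambda_i * g_i(x) = 0 for all i): OK

Verdict: the first failing condition is stationarity -> stat.

stat


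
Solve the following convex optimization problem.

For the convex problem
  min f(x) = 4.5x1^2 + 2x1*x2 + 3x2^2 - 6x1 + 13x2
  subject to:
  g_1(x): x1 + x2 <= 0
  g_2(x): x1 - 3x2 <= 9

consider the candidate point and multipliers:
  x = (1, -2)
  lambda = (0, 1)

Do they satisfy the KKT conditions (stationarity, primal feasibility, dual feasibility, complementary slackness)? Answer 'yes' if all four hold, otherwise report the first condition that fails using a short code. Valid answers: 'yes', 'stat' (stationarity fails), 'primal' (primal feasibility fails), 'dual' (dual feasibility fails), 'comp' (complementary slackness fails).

Gradient of f: grad f(x) = Q x + c = (-1, 3)
Constraint values g_i(x) = a_i^T x - b_i:
  g_1((1, -2)) = -1
  g_2((1, -2)) = -2
Stationarity residual: grad f(x) + sum_i lambda_i a_i = (0, 0)
  -> stationarity OK
Primal feasibility (all g_i <= 0): OK
Dual feasibility (all lambda_i >= 0): OK
Complementary slackness (lambda_i * g_i(x) = 0 for all i): FAILS

Verdict: the first failing condition is complementary_slackness -> comp.

comp


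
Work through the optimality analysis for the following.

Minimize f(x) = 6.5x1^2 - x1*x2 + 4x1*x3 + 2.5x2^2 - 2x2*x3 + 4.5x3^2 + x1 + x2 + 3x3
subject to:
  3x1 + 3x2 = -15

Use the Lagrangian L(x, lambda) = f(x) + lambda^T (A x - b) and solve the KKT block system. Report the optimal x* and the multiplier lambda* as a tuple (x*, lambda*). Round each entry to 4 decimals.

Form the Lagrangian:
  L(x, lambda) = (1/2) x^T Q x + c^T x + lambda^T (A x - b)
Stationarity (grad_x L = 0): Q x + c + A^T lambda = 0.
Primal feasibility: A x = b.

This gives the KKT block system:
  [ Q   A^T ] [ x     ]   [-c ]
  [ A    0  ] [ lambda ] = [ b ]

Solving the linear system:
  x*      = (-1.3333, -3.6667, -0.5556)
  lambda* = (4.963)
  f(x*)   = 33.8889

x* = (-1.3333, -3.6667, -0.5556), lambda* = (4.963)


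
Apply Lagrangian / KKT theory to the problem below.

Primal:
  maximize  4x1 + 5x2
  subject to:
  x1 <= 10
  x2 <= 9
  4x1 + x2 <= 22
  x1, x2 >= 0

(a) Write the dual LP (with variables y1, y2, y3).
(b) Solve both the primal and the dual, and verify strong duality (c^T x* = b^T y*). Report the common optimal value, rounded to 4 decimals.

The standard primal-dual pair for 'max c^T x s.t. A x <= b, x >= 0' is:
  Dual:  min b^T y  s.t.  A^T y >= c,  y >= 0.

So the dual LP is:
  minimize  10y1 + 9y2 + 22y3
  subject to:
    y1 + 4y3 >= 4
    y2 + y3 >= 5
    y1, y2, y3 >= 0

Solving the primal: x* = (3.25, 9).
  primal value c^T x* = 58.
Solving the dual: y* = (0, 4, 1).
  dual value b^T y* = 58.
Strong duality: c^T x* = b^T y*. Confirmed.

58


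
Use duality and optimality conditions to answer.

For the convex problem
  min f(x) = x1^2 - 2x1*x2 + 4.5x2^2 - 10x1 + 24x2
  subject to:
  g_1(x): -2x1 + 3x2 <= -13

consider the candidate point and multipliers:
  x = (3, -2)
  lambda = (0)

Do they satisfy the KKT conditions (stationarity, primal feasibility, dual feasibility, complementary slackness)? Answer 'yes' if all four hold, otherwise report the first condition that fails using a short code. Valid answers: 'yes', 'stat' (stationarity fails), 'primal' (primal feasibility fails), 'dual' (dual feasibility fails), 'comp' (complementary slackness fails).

Gradient of f: grad f(x) = Q x + c = (0, 0)
Constraint values g_i(x) = a_i^T x - b_i:
  g_1((3, -2)) = 1
Stationarity residual: grad f(x) + sum_i lambda_i a_i = (0, 0)
  -> stationarity OK
Primal feasibility (all g_i <= 0): FAILS
Dual feasibility (all lambda_i >= 0): OK
Complementary slackness (lambda_i * g_i(x) = 0 for all i): OK

Verdict: the first failing condition is primal_feasibility -> primal.

primal


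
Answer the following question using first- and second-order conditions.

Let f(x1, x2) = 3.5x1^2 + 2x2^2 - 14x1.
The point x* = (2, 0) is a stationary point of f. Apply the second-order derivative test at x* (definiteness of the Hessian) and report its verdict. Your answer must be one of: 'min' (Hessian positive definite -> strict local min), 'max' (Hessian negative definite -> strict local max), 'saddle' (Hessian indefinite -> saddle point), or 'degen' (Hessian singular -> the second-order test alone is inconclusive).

Compute the Hessian H = grad^2 f:
  H = [[7, 0], [0, 4]]
Verify stationarity: grad f(x*) = H x* + g = (0, 0).
Eigenvalues of H: 4, 7.
Both eigenvalues > 0, so H is positive definite -> x* is a strict local min.

min


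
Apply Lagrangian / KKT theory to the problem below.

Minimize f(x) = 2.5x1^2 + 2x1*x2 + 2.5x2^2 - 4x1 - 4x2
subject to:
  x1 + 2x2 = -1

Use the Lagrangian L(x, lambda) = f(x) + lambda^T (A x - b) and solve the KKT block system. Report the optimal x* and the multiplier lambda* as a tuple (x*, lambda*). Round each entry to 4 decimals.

Form the Lagrangian:
  L(x, lambda) = (1/2) x^T Q x + c^T x + lambda^T (A x - b)
Stationarity (grad_x L = 0): Q x + c + A^T lambda = 0.
Primal feasibility: A x = b.

This gives the KKT block system:
  [ Q   A^T ] [ x     ]   [-c ]
  [ A    0  ] [ lambda ] = [ b ]

Solving the linear system:
  x*      = (0.4118, -0.7059)
  lambda* = (3.3529)
  f(x*)   = 2.2647

x* = (0.4118, -0.7059), lambda* = (3.3529)


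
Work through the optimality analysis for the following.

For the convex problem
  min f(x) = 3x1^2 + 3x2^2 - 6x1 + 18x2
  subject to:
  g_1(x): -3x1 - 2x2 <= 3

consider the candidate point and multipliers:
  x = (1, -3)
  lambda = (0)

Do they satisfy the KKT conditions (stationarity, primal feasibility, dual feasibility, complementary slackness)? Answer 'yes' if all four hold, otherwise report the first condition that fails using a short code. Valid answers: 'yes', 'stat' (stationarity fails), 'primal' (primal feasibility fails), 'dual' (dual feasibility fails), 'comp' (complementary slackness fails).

Gradient of f: grad f(x) = Q x + c = (0, 0)
Constraint values g_i(x) = a_i^T x - b_i:
  g_1((1, -3)) = 0
Stationarity residual: grad f(x) + sum_i lambda_i a_i = (0, 0)
  -> stationarity OK
Primal feasibility (all g_i <= 0): OK
Dual feasibility (all lambda_i >= 0): OK
Complementary slackness (lambda_i * g_i(x) = 0 for all i): OK

Verdict: yes, KKT holds.

yes


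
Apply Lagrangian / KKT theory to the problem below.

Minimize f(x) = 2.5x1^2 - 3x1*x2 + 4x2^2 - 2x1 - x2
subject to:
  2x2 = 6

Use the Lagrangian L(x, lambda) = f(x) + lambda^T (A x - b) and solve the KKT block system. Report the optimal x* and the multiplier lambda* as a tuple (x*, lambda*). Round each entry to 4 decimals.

Form the Lagrangian:
  L(x, lambda) = (1/2) x^T Q x + c^T x + lambda^T (A x - b)
Stationarity (grad_x L = 0): Q x + c + A^T lambda = 0.
Primal feasibility: A x = b.

This gives the KKT block system:
  [ Q   A^T ] [ x     ]   [-c ]
  [ A    0  ] [ lambda ] = [ b ]

Solving the linear system:
  x*      = (2.2, 3)
  lambda* = (-8.2)
  f(x*)   = 20.9

x* = (2.2, 3), lambda* = (-8.2)


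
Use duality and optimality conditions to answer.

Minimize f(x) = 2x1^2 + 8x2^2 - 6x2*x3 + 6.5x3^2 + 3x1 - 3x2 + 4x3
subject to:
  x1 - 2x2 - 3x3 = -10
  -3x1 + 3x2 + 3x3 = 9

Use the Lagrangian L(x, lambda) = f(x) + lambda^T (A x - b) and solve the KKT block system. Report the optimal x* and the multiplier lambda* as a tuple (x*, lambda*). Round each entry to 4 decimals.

Form the Lagrangian:
  L(x, lambda) = (1/2) x^T Q x + c^T x + lambda^T (A x - b)
Stationarity (grad_x L = 0): Q x + c + A^T lambda = 0.
Primal feasibility: A x = b.

This gives the KKT block system:
  [ Q   A^T ] [ x     ]   [-c ]
  [ A    0  ] [ lambda ] = [ b ]

Solving the linear system:
  x*      = (1.381, 1.7619, 2.619)
  lambda* = (18, 8.8413)
  f(x*)   = 54.881

x* = (1.381, 1.7619, 2.619), lambda* = (18, 8.8413)


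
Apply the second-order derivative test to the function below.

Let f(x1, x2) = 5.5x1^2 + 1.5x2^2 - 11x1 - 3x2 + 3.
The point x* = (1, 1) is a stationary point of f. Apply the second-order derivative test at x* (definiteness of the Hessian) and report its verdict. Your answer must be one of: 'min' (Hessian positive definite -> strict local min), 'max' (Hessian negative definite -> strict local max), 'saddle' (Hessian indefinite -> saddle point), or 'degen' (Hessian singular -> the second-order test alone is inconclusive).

Compute the Hessian H = grad^2 f:
  H = [[11, 0], [0, 3]]
Verify stationarity: grad f(x*) = H x* + g = (0, 0).
Eigenvalues of H: 3, 11.
Both eigenvalues > 0, so H is positive definite -> x* is a strict local min.

min


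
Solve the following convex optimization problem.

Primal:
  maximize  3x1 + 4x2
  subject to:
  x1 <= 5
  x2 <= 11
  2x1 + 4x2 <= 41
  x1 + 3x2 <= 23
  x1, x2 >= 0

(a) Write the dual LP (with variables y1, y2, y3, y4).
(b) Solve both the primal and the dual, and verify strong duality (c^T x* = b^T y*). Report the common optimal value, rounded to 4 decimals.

The standard primal-dual pair for 'max c^T x s.t. A x <= b, x >= 0' is:
  Dual:  min b^T y  s.t.  A^T y >= c,  y >= 0.

So the dual LP is:
  minimize  5y1 + 11y2 + 41y3 + 23y4
  subject to:
    y1 + 2y3 + y4 >= 3
    y2 + 4y3 + 3y4 >= 4
    y1, y2, y3, y4 >= 0

Solving the primal: x* = (5, 6).
  primal value c^T x* = 39.
Solving the dual: y* = (1.6667, 0, 0, 1.3333).
  dual value b^T y* = 39.
Strong duality: c^T x* = b^T y*. Confirmed.

39


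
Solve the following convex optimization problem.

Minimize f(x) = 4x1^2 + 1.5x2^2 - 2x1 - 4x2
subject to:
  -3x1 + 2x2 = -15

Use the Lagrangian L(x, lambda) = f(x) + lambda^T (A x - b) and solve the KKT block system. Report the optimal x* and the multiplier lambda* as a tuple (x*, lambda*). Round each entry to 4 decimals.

Form the Lagrangian:
  L(x, lambda) = (1/2) x^T Q x + c^T x + lambda^T (A x - b)
Stationarity (grad_x L = 0): Q x + c + A^T lambda = 0.
Primal feasibility: A x = b.

This gives the KKT block system:
  [ Q   A^T ] [ x     ]   [-c ]
  [ A    0  ] [ lambda ] = [ b ]

Solving the linear system:
  x*      = (2.8305, -3.2542)
  lambda* = (6.8814)
  f(x*)   = 55.2881

x* = (2.8305, -3.2542), lambda* = (6.8814)


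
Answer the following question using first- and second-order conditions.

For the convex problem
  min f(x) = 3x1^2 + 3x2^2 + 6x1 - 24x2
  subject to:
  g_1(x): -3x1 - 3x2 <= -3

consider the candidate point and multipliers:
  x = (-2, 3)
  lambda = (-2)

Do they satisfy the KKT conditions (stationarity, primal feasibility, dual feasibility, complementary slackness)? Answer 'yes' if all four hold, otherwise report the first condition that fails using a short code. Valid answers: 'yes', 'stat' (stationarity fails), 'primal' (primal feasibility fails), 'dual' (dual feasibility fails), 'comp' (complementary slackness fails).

Gradient of f: grad f(x) = Q x + c = (-6, -6)
Constraint values g_i(x) = a_i^T x - b_i:
  g_1((-2, 3)) = 0
Stationarity residual: grad f(x) + sum_i lambda_i a_i = (0, 0)
  -> stationarity OK
Primal feasibility (all g_i <= 0): OK
Dual feasibility (all lambda_i >= 0): FAILS
Complementary slackness (lambda_i * g_i(x) = 0 for all i): OK

Verdict: the first failing condition is dual_feasibility -> dual.

dual


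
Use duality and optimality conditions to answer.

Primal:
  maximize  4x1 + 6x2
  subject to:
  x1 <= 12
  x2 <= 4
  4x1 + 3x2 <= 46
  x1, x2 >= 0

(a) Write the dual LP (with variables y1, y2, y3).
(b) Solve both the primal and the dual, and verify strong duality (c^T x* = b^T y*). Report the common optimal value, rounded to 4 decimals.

The standard primal-dual pair for 'max c^T x s.t. A x <= b, x >= 0' is:
  Dual:  min b^T y  s.t.  A^T y >= c,  y >= 0.

So the dual LP is:
  minimize  12y1 + 4y2 + 46y3
  subject to:
    y1 + 4y3 >= 4
    y2 + 3y3 >= 6
    y1, y2, y3 >= 0

Solving the primal: x* = (8.5, 4).
  primal value c^T x* = 58.
Solving the dual: y* = (0, 3, 1).
  dual value b^T y* = 58.
Strong duality: c^T x* = b^T y*. Confirmed.

58


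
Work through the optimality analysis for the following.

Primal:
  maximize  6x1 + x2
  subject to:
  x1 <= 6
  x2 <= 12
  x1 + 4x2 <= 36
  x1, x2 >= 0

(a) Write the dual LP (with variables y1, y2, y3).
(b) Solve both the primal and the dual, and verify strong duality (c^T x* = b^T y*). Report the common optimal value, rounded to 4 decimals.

The standard primal-dual pair for 'max c^T x s.t. A x <= b, x >= 0' is:
  Dual:  min b^T y  s.t.  A^T y >= c,  y >= 0.

So the dual LP is:
  minimize  6y1 + 12y2 + 36y3
  subject to:
    y1 + y3 >= 6
    y2 + 4y3 >= 1
    y1, y2, y3 >= 0

Solving the primal: x* = (6, 7.5).
  primal value c^T x* = 43.5.
Solving the dual: y* = (5.75, 0, 0.25).
  dual value b^T y* = 43.5.
Strong duality: c^T x* = b^T y*. Confirmed.

43.5


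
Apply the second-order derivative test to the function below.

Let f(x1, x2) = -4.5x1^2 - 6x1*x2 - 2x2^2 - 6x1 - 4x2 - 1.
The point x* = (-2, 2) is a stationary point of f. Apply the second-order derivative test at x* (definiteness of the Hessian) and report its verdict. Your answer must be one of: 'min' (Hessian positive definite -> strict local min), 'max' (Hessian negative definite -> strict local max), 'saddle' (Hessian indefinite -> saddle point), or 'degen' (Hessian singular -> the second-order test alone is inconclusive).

Compute the Hessian H = grad^2 f:
  H = [[-9, -6], [-6, -4]]
Verify stationarity: grad f(x*) = H x* + g = (0, 0).
Eigenvalues of H: -13, 0.
H has a zero eigenvalue (singular; negative semidefinite but not definite), so H is neither positive definite, negative definite, nor indefinite. The second-order test alone is inconclusive -> degen.
(Indeed, f is constant along the null direction of H through x*, so x* is not a strict local extremum.)

degen


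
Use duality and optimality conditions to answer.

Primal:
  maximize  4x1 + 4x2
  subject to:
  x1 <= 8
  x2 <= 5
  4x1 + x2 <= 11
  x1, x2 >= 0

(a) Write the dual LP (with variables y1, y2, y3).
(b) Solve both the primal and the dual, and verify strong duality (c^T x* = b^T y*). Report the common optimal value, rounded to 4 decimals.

The standard primal-dual pair for 'max c^T x s.t. A x <= b, x >= 0' is:
  Dual:  min b^T y  s.t.  A^T y >= c,  y >= 0.

So the dual LP is:
  minimize  8y1 + 5y2 + 11y3
  subject to:
    y1 + 4y3 >= 4
    y2 + y3 >= 4
    y1, y2, y3 >= 0

Solving the primal: x* = (1.5, 5).
  primal value c^T x* = 26.
Solving the dual: y* = (0, 3, 1).
  dual value b^T y* = 26.
Strong duality: c^T x* = b^T y*. Confirmed.

26


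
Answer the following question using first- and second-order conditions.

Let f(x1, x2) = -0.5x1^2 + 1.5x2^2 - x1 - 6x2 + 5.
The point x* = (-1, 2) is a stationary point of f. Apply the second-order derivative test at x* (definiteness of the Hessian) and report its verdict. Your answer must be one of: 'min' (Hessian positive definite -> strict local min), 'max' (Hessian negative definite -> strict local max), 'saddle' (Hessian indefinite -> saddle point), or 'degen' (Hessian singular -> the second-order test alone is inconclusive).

Compute the Hessian H = grad^2 f:
  H = [[-1, 0], [0, 3]]
Verify stationarity: grad f(x*) = H x* + g = (0, 0).
Eigenvalues of H: -1, 3.
Eigenvalues have mixed signs, so H is indefinite -> x* is a saddle point.

saddle


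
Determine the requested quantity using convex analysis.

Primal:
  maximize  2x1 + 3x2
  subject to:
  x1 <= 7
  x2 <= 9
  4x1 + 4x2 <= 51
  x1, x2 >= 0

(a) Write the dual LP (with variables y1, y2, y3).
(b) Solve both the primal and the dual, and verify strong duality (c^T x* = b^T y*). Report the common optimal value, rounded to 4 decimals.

The standard primal-dual pair for 'max c^T x s.t. A x <= b, x >= 0' is:
  Dual:  min b^T y  s.t.  A^T y >= c,  y >= 0.

So the dual LP is:
  minimize  7y1 + 9y2 + 51y3
  subject to:
    y1 + 4y3 >= 2
    y2 + 4y3 >= 3
    y1, y2, y3 >= 0

Solving the primal: x* = (3.75, 9).
  primal value c^T x* = 34.5.
Solving the dual: y* = (0, 1, 0.5).
  dual value b^T y* = 34.5.
Strong duality: c^T x* = b^T y*. Confirmed.

34.5


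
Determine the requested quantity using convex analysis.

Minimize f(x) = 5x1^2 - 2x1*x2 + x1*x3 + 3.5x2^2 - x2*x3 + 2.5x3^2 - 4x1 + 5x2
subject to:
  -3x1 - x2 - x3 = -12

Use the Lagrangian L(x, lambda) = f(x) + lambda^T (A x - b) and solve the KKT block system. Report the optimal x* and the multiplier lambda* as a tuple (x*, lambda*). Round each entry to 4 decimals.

Form the Lagrangian:
  L(x, lambda) = (1/2) x^T Q x + c^T x + lambda^T (A x - b)
Stationarity (grad_x L = 0): Q x + c + A^T lambda = 0.
Primal feasibility: A x = b.

This gives the KKT block system:
  [ Q   A^T ] [ x     ]   [-c ]
  [ A    0  ] [ lambda ] = [ b ]

Solving the linear system:
  x*      = (3.0434, 1.5249, 1.3449)
  lambda* = (8.243)
  f(x*)   = 47.1833

x* = (3.0434, 1.5249, 1.3449), lambda* = (8.243)


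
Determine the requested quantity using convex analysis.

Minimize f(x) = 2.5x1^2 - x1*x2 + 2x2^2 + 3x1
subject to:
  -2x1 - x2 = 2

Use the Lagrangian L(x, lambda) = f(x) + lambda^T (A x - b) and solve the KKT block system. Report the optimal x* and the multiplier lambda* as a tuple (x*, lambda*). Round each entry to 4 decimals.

Form the Lagrangian:
  L(x, lambda) = (1/2) x^T Q x + c^T x + lambda^T (A x - b)
Stationarity (grad_x L = 0): Q x + c + A^T lambda = 0.
Primal feasibility: A x = b.

This gives the KKT block system:
  [ Q   A^T ] [ x     ]   [-c ]
  [ A    0  ] [ lambda ] = [ b ]

Solving the linear system:
  x*      = (-0.84, -0.32)
  lambda* = (-0.44)
  f(x*)   = -0.82

x* = (-0.84, -0.32), lambda* = (-0.44)


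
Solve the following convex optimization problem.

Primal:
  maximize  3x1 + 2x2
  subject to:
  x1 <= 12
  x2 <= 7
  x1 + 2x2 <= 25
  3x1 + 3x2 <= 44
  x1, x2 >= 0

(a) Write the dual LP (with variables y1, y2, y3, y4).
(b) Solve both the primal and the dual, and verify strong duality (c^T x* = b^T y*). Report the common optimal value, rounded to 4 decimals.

The standard primal-dual pair for 'max c^T x s.t. A x <= b, x >= 0' is:
  Dual:  min b^T y  s.t.  A^T y >= c,  y >= 0.

So the dual LP is:
  minimize  12y1 + 7y2 + 25y3 + 44y4
  subject to:
    y1 + y3 + 3y4 >= 3
    y2 + 2y3 + 3y4 >= 2
    y1, y2, y3, y4 >= 0

Solving the primal: x* = (12, 2.6667).
  primal value c^T x* = 41.3333.
Solving the dual: y* = (1, 0, 0, 0.6667).
  dual value b^T y* = 41.3333.
Strong duality: c^T x* = b^T y*. Confirmed.

41.3333


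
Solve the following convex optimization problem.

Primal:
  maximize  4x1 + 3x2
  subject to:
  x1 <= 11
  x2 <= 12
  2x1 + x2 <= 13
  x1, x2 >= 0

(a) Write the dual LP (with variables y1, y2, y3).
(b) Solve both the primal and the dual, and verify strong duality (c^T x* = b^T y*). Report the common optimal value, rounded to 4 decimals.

The standard primal-dual pair for 'max c^T x s.t. A x <= b, x >= 0' is:
  Dual:  min b^T y  s.t.  A^T y >= c,  y >= 0.

So the dual LP is:
  minimize  11y1 + 12y2 + 13y3
  subject to:
    y1 + 2y3 >= 4
    y2 + y3 >= 3
    y1, y2, y3 >= 0

Solving the primal: x* = (0.5, 12).
  primal value c^T x* = 38.
Solving the dual: y* = (0, 1, 2).
  dual value b^T y* = 38.
Strong duality: c^T x* = b^T y*. Confirmed.

38


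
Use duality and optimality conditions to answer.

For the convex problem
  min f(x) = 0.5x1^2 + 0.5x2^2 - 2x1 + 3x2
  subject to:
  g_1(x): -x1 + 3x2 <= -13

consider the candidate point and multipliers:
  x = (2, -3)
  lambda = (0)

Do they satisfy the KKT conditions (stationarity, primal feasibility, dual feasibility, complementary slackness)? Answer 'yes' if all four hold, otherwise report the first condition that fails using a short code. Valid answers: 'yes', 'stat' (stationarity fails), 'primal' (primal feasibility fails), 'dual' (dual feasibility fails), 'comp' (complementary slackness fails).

Gradient of f: grad f(x) = Q x + c = (0, 0)
Constraint values g_i(x) = a_i^T x - b_i:
  g_1((2, -3)) = 2
Stationarity residual: grad f(x) + sum_i lambda_i a_i = (0, 0)
  -> stationarity OK
Primal feasibility (all g_i <= 0): FAILS
Dual feasibility (all lambda_i >= 0): OK
Complementary slackness (lambda_i * g_i(x) = 0 for all i): OK

Verdict: the first failing condition is primal_feasibility -> primal.

primal
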